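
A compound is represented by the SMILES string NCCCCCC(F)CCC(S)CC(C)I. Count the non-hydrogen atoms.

Every atom symbol written in the SMILES (organic subset) is one heavy atom; implicit H are not written.
Heavy atoms by element → C:12, F:1, I:1, N:1, S:1.
Total: 16.

16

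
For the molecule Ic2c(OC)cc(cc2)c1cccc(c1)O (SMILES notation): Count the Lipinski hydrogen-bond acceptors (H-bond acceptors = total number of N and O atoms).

2

N atoms: 0; O atoms: 2.
Lipinski HBA = 0 + 2 = 2.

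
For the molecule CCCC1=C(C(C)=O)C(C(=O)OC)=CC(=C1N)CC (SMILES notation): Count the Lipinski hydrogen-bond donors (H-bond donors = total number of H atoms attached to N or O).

Donors: find every N or O and count the H atoms it carries.
  atom 8 (O): bond orders sum to 2 → 0 H
  atom 11 (O): bond orders sum to 2 → 0 H
  atom 12 (O): bond orders sum to 2 → 0 H
  atom 17 (N): bond orders sum to 1 → 2 H
Lipinski HBD = 2.

2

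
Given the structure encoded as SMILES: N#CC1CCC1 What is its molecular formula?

C5H7N

Walk through each heavy atom and fill implicit hydrogens from standard valence (C 4, N 3, O 2, S 2, halogen 1):
  atom 1: N, bond orders sum to 3 (valence 3) → 0 H
  atom 2: C, bond orders sum to 4 (valence 4) → 0 H
  atom 3: C, bond orders sum to 3 (valence 4) → 1 H
  atom 4: C, bond orders sum to 2 (valence 4) → 2 H
  atom 5: C, bond orders sum to 2 (valence 4) → 2 H
  atom 6: C, bond orders sum to 2 (valence 4) → 2 H
Totals → C:5, H:7, N:1.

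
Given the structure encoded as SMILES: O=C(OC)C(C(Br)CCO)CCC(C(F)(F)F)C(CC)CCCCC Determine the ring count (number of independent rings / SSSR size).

In SMILES, each pair of matching ring-closure digits denotes one ring-closing bond; the number of such bonds equals the number of independent rings.
Ring-closure bonds here: 0.

0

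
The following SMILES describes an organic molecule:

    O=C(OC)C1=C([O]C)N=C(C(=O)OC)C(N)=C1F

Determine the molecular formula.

Walk through each heavy atom and fill implicit hydrogens from standard valence (C 4, N 3, O 2, S 2, halogen 1):
  atom 1: O, bond orders sum to 2 (valence 2) → 0 H
  atom 2: C, bond orders sum to 4 (valence 4) → 0 H
  atom 3: O, bond orders sum to 2 (valence 2) → 0 H
  atom 4: C, bond orders sum to 1 (valence 4) → 3 H
  atom 5: C, bond orders sum to 4 (valence 4) → 0 H
  atom 6: C, bond orders sum to 4 (valence 4) → 0 H
  atom 7: O with explicit H count 0
  atom 8: C, bond orders sum to 1 (valence 4) → 3 H
  atom 9: N, bond orders sum to 3 (valence 3) → 0 H
  atom 10: C, bond orders sum to 4 (valence 4) → 0 H
  atom 11: C, bond orders sum to 4 (valence 4) → 0 H
  atom 12: O, bond orders sum to 2 (valence 2) → 0 H
  atom 13: O, bond orders sum to 2 (valence 2) → 0 H
  atom 14: C, bond orders sum to 1 (valence 4) → 3 H
  atom 15: C, bond orders sum to 4 (valence 4) → 0 H
  atom 16: N, bond orders sum to 1 (valence 3) → 2 H
  atom 17: C, bond orders sum to 4 (valence 4) → 0 H
  atom 18: F (halogen, monovalent) → 0 H
Totals → C:10, H:11, F:1, N:2, O:5.

C10H11FN2O5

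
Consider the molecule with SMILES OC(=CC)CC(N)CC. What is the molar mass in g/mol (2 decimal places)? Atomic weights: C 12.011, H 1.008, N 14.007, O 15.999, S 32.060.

First, the molecular formula is C7H15NO (counting implicit H from valence).
  C: 7 × 12.011 = 84.077
  H: 15 × 1.008 = 15.120
  N: 1 × 14.007 = 14.007
  O: 1 × 15.999 = 15.999
Sum: 7×12.011 + 15×1.008 + 1×14.007 + 1×15.999 = 129.203 → 129.20 g/mol.

129.20 g/mol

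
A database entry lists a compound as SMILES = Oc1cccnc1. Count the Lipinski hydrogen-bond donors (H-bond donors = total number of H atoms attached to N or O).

Donors: find every N or O and count the H atoms it carries.
  atom 1 (O): bond orders sum to 1 → 1 H
  atom 6 (N): bond orders sum to 3 → 0 H
Lipinski HBD = 1.

1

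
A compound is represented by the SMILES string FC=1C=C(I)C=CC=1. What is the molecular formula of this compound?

C6H4FI

Walk through each heavy atom and fill implicit hydrogens from standard valence (C 4, N 3, O 2, S 2, halogen 1):
  atom 1: F (halogen, monovalent) → 0 H
  atom 2: C, bond orders sum to 4 (valence 4) → 0 H
  atom 3: C, bond orders sum to 3 (valence 4) → 1 H
  atom 4: C, bond orders sum to 4 (valence 4) → 0 H
  atom 5: I (halogen, monovalent) → 0 H
  atom 6: C, bond orders sum to 3 (valence 4) → 1 H
  atom 7: C, bond orders sum to 3 (valence 4) → 1 H
  atom 8: C, bond orders sum to 3 (valence 4) → 1 H
Totals → C:6, H:4, F:1, I:1.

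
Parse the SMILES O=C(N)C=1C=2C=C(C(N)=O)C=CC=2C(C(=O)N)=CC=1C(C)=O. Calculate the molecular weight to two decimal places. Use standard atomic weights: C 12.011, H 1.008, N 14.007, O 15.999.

First, the molecular formula is C15H13N3O4 (counting implicit H from valence).
  C: 15 × 12.011 = 180.165
  H: 13 × 1.008 = 13.104
  N: 3 × 14.007 = 42.021
  O: 4 × 15.999 = 63.996
Sum: 15×12.011 + 13×1.008 + 3×14.007 + 4×15.999 = 299.286 → 299.29 g/mol.

299.29 g/mol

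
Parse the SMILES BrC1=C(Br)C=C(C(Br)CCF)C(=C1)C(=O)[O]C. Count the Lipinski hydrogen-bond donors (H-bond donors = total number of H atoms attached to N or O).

0

Donors: find every N or O and count the H atoms it carries.
  atom 15 (O): bond orders sum to 2 → 0 H
  atom 16 (O): bond orders sum to 2 → 0 H
Lipinski HBD = 0.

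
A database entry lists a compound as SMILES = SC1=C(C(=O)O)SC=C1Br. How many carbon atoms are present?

Count every carbon token in the SMILES (each C, including those in ring-closure positions and inside branches).
Carbon count: 5.

5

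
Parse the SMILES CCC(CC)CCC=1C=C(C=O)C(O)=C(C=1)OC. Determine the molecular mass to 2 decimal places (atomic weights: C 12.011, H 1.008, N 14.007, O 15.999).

First, the molecular formula is C15H22O3 (counting implicit H from valence).
  C: 15 × 12.011 = 180.165
  H: 22 × 1.008 = 22.176
  O: 3 × 15.999 = 47.997
Sum: 15×12.011 + 22×1.008 + 3×15.999 = 250.338 → 250.34 g/mol.

250.34 g/mol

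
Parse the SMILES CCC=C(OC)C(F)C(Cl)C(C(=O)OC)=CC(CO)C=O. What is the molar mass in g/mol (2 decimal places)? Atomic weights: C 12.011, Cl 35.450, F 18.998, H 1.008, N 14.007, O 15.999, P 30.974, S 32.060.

First, the molecular formula is C14H20ClFO5 (counting implicit H from valence).
  C: 14 × 12.011 = 168.154
  Cl: 1 × 35.450 = 35.450
  F: 1 × 18.998 = 18.998
  H: 20 × 1.008 = 20.160
  O: 5 × 15.999 = 79.995
Sum: 14×12.011 + 1×35.450 + 1×18.998 + 20×1.008 + 5×15.999 = 322.757 → 322.76 g/mol.

322.76 g/mol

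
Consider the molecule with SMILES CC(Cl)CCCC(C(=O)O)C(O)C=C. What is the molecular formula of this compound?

C10H17ClO3

Walk through each heavy atom and fill implicit hydrogens from standard valence (C 4, N 3, O 2, S 2, halogen 1):
  atom 1: C, bond orders sum to 1 (valence 4) → 3 H
  atom 2: C, bond orders sum to 3 (valence 4) → 1 H
  atom 3: Cl (halogen, monovalent) → 0 H
  atom 4: C, bond orders sum to 2 (valence 4) → 2 H
  atom 5: C, bond orders sum to 2 (valence 4) → 2 H
  atom 6: C, bond orders sum to 2 (valence 4) → 2 H
  atom 7: C, bond orders sum to 3 (valence 4) → 1 H
  atom 8: C, bond orders sum to 4 (valence 4) → 0 H
  atom 9: O, bond orders sum to 2 (valence 2) → 0 H
  atom 10: O, bond orders sum to 1 (valence 2) → 1 H
  atom 11: C, bond orders sum to 3 (valence 4) → 1 H
  atom 12: O, bond orders sum to 1 (valence 2) → 1 H
  atom 13: C, bond orders sum to 3 (valence 4) → 1 H
  atom 14: C, bond orders sum to 2 (valence 4) → 2 H
Totals → C:10, H:17, Cl:1, O:3.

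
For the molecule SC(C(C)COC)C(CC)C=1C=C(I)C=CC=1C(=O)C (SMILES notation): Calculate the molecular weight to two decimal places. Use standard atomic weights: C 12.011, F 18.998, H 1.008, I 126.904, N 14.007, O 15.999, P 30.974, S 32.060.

First, the molecular formula is C16H23IO2S (counting implicit H from valence).
  C: 16 × 12.011 = 192.176
  H: 23 × 1.008 = 23.184
  I: 1 × 126.904 = 126.904
  O: 2 × 15.999 = 31.998
  S: 1 × 32.060 = 32.060
Sum: 16×12.011 + 23×1.008 + 1×126.904 + 2×15.999 + 1×32.060 = 406.322 → 406.32 g/mol.

406.32 g/mol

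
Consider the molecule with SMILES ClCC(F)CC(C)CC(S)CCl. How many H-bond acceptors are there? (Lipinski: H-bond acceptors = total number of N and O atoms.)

0

N atoms: 0; O atoms: 0.
Lipinski HBA = 0 + 0 = 0.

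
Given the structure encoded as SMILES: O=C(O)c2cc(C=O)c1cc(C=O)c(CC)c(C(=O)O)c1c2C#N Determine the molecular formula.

Walk through each heavy atom and fill implicit hydrogens from standard valence (C 4, N 3, O 2, S 2, halogen 1); for lowercase aromatic atoms, an aromatic c carries 1 H when it has two neighbours and 0 H with three, and aromatic n carries 0 H:
  atom 1: O, bond orders sum to 2 (valence 2) → 0 H
  atom 2: C, bond orders sum to 4 (valence 4) → 0 H
  atom 3: O, bond orders sum to 1 (valence 2) → 1 H
  atom 4: aromatic c, 3 neighbours → 0 H
  atom 5: aromatic c, 2 neighbours → 1 H
  atom 6: aromatic c, 3 neighbours → 0 H
  atom 7: C, bond orders sum to 3 (valence 4) → 1 H
  atom 8: O, bond orders sum to 2 (valence 2) → 0 H
  atom 9: aromatic c, 3 neighbours → 0 H
  atom 10: aromatic c, 2 neighbours → 1 H
  atom 11: aromatic c, 3 neighbours → 0 H
  atom 12: C, bond orders sum to 3 (valence 4) → 1 H
  atom 13: O, bond orders sum to 2 (valence 2) → 0 H
  atom 14: aromatic c, 3 neighbours → 0 H
  atom 15: C, bond orders sum to 2 (valence 4) → 2 H
  atom 16: C, bond orders sum to 1 (valence 4) → 3 H
  atom 17: aromatic c, 3 neighbours → 0 H
  atom 18: C, bond orders sum to 4 (valence 4) → 0 H
  atom 19: O, bond orders sum to 2 (valence 2) → 0 H
  atom 20: O, bond orders sum to 1 (valence 2) → 1 H
  atom 21: aromatic c, 3 neighbours → 0 H
  atom 22: aromatic c, 3 neighbours → 0 H
  atom 23: C, bond orders sum to 4 (valence 4) → 0 H
  atom 24: N, bond orders sum to 3 (valence 3) → 0 H
Totals → C:17, H:11, N:1, O:6.

C17H11NO6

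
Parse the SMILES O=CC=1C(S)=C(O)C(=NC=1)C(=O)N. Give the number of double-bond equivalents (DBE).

Molecular formula: C7H6N2O3S.
DoU = (2C + 2 + N − H − X) / 2, where X is the halogen count and O/S are ignored.
    = (2·7 + 2 + 2 − 6 − 0) / 2 = 12 / 2 = 6.

6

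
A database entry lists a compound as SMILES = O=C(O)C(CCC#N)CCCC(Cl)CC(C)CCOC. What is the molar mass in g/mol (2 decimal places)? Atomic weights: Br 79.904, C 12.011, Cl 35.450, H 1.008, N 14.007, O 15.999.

First, the molecular formula is C15H26ClNO3 (counting implicit H from valence).
  C: 15 × 12.011 = 180.165
  Cl: 1 × 35.450 = 35.450
  H: 26 × 1.008 = 26.208
  N: 1 × 14.007 = 14.007
  O: 3 × 15.999 = 47.997
Sum: 15×12.011 + 1×35.450 + 26×1.008 + 1×14.007 + 3×15.999 = 303.827 → 303.83 g/mol.

303.83 g/mol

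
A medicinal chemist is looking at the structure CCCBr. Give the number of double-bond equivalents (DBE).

0

Molecular formula: C3H7Br.
DoU = (2C + 2 + N − H − X) / 2, where X is the halogen count and O/S are ignored.
    = (2·3 + 2 + 0 − 7 − 1) / 2 = 0 / 2 = 0.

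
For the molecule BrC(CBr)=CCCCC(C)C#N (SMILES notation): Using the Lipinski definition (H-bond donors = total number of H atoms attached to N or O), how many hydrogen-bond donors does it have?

Donors: find every N or O and count the H atoms it carries.
  atom 12 (N): bond orders sum to 3 → 0 H
Lipinski HBD = 0.

0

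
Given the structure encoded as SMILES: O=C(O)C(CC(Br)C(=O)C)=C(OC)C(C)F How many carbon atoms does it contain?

Count every carbon token in the SMILES (each C, including those in ring-closure positions and inside branches).
Carbon count: 10.

10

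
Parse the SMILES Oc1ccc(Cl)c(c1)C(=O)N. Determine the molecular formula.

Walk through each heavy atom and fill implicit hydrogens from standard valence (C 4, N 3, O 2, S 2, halogen 1); for lowercase aromatic atoms, an aromatic c carries 1 H when it has two neighbours and 0 H with three, and aromatic n carries 0 H:
  atom 1: O, bond orders sum to 1 (valence 2) → 1 H
  atom 2: aromatic c, 3 neighbours → 0 H
  atom 3: aromatic c, 2 neighbours → 1 H
  atom 4: aromatic c, 2 neighbours → 1 H
  atom 5: aromatic c, 3 neighbours → 0 H
  atom 6: Cl (halogen, monovalent) → 0 H
  atom 7: aromatic c, 3 neighbours → 0 H
  atom 8: aromatic c, 2 neighbours → 1 H
  atom 9: C, bond orders sum to 4 (valence 4) → 0 H
  atom 10: O, bond orders sum to 2 (valence 2) → 0 H
  atom 11: N, bond orders sum to 1 (valence 3) → 2 H
Totals → C:7, H:6, Cl:1, N:1, O:2.
In Hill order: C7H6ClNO2.

C7H6ClNO2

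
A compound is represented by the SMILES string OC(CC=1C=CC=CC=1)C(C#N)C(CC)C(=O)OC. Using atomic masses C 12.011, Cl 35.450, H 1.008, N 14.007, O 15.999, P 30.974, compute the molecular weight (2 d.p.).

First, the molecular formula is C15H19NO3 (counting implicit H from valence).
  C: 15 × 12.011 = 180.165
  H: 19 × 1.008 = 19.152
  N: 1 × 14.007 = 14.007
  O: 3 × 15.999 = 47.997
Sum: 15×12.011 + 19×1.008 + 1×14.007 + 3×15.999 = 261.321 → 261.32 g/mol.

261.32 g/mol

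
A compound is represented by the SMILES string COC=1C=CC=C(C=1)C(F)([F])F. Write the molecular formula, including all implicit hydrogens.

C8H7F3O

Walk through each heavy atom and fill implicit hydrogens from standard valence (C 4, N 3, O 2, S 2, halogen 1):
  atom 1: C, bond orders sum to 1 (valence 4) → 3 H
  atom 2: O, bond orders sum to 2 (valence 2) → 0 H
  atom 3: C, bond orders sum to 4 (valence 4) → 0 H
  atom 4: C, bond orders sum to 3 (valence 4) → 1 H
  atom 5: C, bond orders sum to 3 (valence 4) → 1 H
  atom 6: C, bond orders sum to 3 (valence 4) → 1 H
  atom 7: C, bond orders sum to 4 (valence 4) → 0 H
  atom 8: C, bond orders sum to 3 (valence 4) → 1 H
  atom 9: C, bond orders sum to 4 (valence 4) → 0 H
  atom 10: F (halogen, monovalent) → 0 H
  atom 11: F with explicit H count 0
  atom 12: F (halogen, monovalent) → 0 H
Totals → C:8, H:7, F:3, O:1.
In Hill order: C8H7F3O.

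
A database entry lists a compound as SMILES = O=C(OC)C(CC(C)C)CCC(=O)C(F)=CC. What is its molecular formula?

Walk through each heavy atom and fill implicit hydrogens from standard valence (C 4, N 3, O 2, S 2, halogen 1):
  atom 1: O, bond orders sum to 2 (valence 2) → 0 H
  atom 2: C, bond orders sum to 4 (valence 4) → 0 H
  atom 3: O, bond orders sum to 2 (valence 2) → 0 H
  atom 4: C, bond orders sum to 1 (valence 4) → 3 H
  atom 5: C, bond orders sum to 3 (valence 4) → 1 H
  atom 6: C, bond orders sum to 2 (valence 4) → 2 H
  atom 7: C, bond orders sum to 3 (valence 4) → 1 H
  atom 8: C, bond orders sum to 1 (valence 4) → 3 H
  atom 9: C, bond orders sum to 1 (valence 4) → 3 H
  atom 10: C, bond orders sum to 2 (valence 4) → 2 H
  atom 11: C, bond orders sum to 2 (valence 4) → 2 H
  atom 12: C, bond orders sum to 4 (valence 4) → 0 H
  atom 13: O, bond orders sum to 2 (valence 2) → 0 H
  atom 14: C, bond orders sum to 4 (valence 4) → 0 H
  atom 15: F (halogen, monovalent) → 0 H
  atom 16: C, bond orders sum to 3 (valence 4) → 1 H
  atom 17: C, bond orders sum to 1 (valence 4) → 3 H
Totals → C:13, H:21, F:1, O:3.

C13H21FO3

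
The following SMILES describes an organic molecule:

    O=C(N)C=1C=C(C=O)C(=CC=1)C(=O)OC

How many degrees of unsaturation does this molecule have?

7

Molecular formula: C10H9NO4.
DoU = (2C + 2 + N − H − X) / 2, where X is the halogen count and O/S are ignored.
    = (2·10 + 2 + 1 − 9 − 0) / 2 = 14 / 2 = 7.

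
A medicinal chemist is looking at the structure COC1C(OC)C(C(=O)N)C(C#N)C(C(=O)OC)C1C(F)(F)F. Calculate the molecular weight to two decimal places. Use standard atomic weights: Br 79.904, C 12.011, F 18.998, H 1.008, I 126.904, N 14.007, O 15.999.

338.28 g/mol

First, the molecular formula is C13H17F3N2O5 (counting implicit H from valence).
  C: 13 × 12.011 = 156.143
  F: 3 × 18.998 = 56.994
  H: 17 × 1.008 = 17.136
  N: 2 × 14.007 = 28.014
  O: 5 × 15.999 = 79.995
Sum: 13×12.011 + 3×18.998 + 17×1.008 + 2×14.007 + 5×15.999 = 338.282 → 338.28 g/mol.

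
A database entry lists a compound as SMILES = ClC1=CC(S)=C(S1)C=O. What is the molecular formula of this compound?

Walk through each heavy atom and fill implicit hydrogens from standard valence (C 4, N 3, O 2, S 2, halogen 1):
  atom 1: Cl (halogen, monovalent) → 0 H
  atom 2: C, bond orders sum to 4 (valence 4) → 0 H
  atom 3: C, bond orders sum to 3 (valence 4) → 1 H
  atom 4: C, bond orders sum to 4 (valence 4) → 0 H
  atom 5: S, bond orders sum to 1 (valence 2) → 1 H
  atom 6: C, bond orders sum to 4 (valence 4) → 0 H
  atom 7: S, bond orders sum to 2 (valence 2) → 0 H
  atom 8: C, bond orders sum to 3 (valence 4) → 1 H
  atom 9: O, bond orders sum to 2 (valence 2) → 0 H
Totals → C:5, H:3, Cl:1, O:1, S:2.

C5H3ClOS2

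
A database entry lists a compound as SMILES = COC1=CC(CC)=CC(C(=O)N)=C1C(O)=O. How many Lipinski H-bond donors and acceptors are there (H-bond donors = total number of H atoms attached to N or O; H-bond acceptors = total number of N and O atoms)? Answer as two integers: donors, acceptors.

Donors: find every N or O and count the H atoms it carries.
  atom 2 (O): bond orders sum to 2 → 0 H
  atom 11 (O): bond orders sum to 2 → 0 H
  atom 12 (N): bond orders sum to 1 → 2 H
  atom 15 (O): bond orders sum to 1 → 1 H
  atom 16 (O): bond orders sum to 2 → 0 H
Lipinski HBD = 3.
Acceptors: N atoms = 1, O atoms = 4 → HBA = 5.

3, 5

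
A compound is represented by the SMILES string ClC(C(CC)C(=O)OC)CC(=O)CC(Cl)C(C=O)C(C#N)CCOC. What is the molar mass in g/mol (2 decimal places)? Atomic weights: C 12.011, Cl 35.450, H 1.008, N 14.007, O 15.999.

First, the molecular formula is C17H25Cl2NO5 (counting implicit H from valence).
  C: 17 × 12.011 = 204.187
  Cl: 2 × 35.450 = 70.900
  H: 25 × 1.008 = 25.200
  N: 1 × 14.007 = 14.007
  O: 5 × 15.999 = 79.995
Sum: 17×12.011 + 2×35.450 + 25×1.008 + 1×14.007 + 5×15.999 = 394.289 → 394.29 g/mol.

394.29 g/mol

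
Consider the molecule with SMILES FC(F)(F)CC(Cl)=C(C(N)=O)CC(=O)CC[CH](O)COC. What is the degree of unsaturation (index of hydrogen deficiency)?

3

Molecular formula: C12H17ClF3NO4.
DoU = (2C + 2 + N − H − X) / 2, where X is the halogen count and O/S are ignored.
    = (2·12 + 2 + 1 − 17 − 4) / 2 = 6 / 2 = 3.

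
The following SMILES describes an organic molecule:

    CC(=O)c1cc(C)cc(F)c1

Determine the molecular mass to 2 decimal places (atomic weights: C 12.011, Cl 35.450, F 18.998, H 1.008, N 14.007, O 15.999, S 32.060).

First, the molecular formula is C9H9FO (counting implicit H from valence).
  C: 9 × 12.011 = 108.099
  F: 1 × 18.998 = 18.998
  H: 9 × 1.008 = 9.072
  O: 1 × 15.999 = 15.999
Sum: 9×12.011 + 1×18.998 + 9×1.008 + 1×15.999 = 152.168 → 152.17 g/mol.

152.17 g/mol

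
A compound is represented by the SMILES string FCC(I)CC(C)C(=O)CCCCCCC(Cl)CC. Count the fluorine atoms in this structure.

Scan the SMILES for F atoms (remember two-letter symbols like Cl and Br are single atoms).
Fluorine count: 1.

1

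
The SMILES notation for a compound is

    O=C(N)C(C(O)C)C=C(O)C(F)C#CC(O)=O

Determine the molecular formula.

Walk through each heavy atom and fill implicit hydrogens from standard valence (C 4, N 3, O 2, S 2, halogen 1):
  atom 1: O, bond orders sum to 2 (valence 2) → 0 H
  atom 2: C, bond orders sum to 4 (valence 4) → 0 H
  atom 3: N, bond orders sum to 1 (valence 3) → 2 H
  atom 4: C, bond orders sum to 3 (valence 4) → 1 H
  atom 5: C, bond orders sum to 3 (valence 4) → 1 H
  atom 6: O, bond orders sum to 1 (valence 2) → 1 H
  atom 7: C, bond orders sum to 1 (valence 4) → 3 H
  atom 8: C, bond orders sum to 3 (valence 4) → 1 H
  atom 9: C, bond orders sum to 4 (valence 4) → 0 H
  atom 10: O, bond orders sum to 1 (valence 2) → 1 H
  atom 11: C, bond orders sum to 3 (valence 4) → 1 H
  atom 12: F (halogen, monovalent) → 0 H
  atom 13: C, bond orders sum to 4 (valence 4) → 0 H
  atom 14: C, bond orders sum to 4 (valence 4) → 0 H
  atom 15: C, bond orders sum to 4 (valence 4) → 0 H
  atom 16: O, bond orders sum to 1 (valence 2) → 1 H
  atom 17: O, bond orders sum to 2 (valence 2) → 0 H
Totals → C:10, H:12, F:1, N:1, O:5.
In Hill order: C10H12FNO5.

C10H12FNO5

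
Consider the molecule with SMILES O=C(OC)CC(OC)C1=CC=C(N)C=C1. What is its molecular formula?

Walk through each heavy atom and fill implicit hydrogens from standard valence (C 4, N 3, O 2, S 2, halogen 1):
  atom 1: O, bond orders sum to 2 (valence 2) → 0 H
  atom 2: C, bond orders sum to 4 (valence 4) → 0 H
  atom 3: O, bond orders sum to 2 (valence 2) → 0 H
  atom 4: C, bond orders sum to 1 (valence 4) → 3 H
  atom 5: C, bond orders sum to 2 (valence 4) → 2 H
  atom 6: C, bond orders sum to 3 (valence 4) → 1 H
  atom 7: O, bond orders sum to 2 (valence 2) → 0 H
  atom 8: C, bond orders sum to 1 (valence 4) → 3 H
  atom 9: C, bond orders sum to 4 (valence 4) → 0 H
  atom 10: C, bond orders sum to 3 (valence 4) → 1 H
  atom 11: C, bond orders sum to 3 (valence 4) → 1 H
  atom 12: C, bond orders sum to 4 (valence 4) → 0 H
  atom 13: N, bond orders sum to 1 (valence 3) → 2 H
  atom 14: C, bond orders sum to 3 (valence 4) → 1 H
  atom 15: C, bond orders sum to 3 (valence 4) → 1 H
Totals → C:11, H:15, N:1, O:3.

C11H15NO3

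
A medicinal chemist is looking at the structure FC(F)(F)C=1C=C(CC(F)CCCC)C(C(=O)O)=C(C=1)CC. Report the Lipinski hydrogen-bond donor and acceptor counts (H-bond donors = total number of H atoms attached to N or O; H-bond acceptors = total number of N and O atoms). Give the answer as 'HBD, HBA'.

Donors: find every N or O and count the H atoms it carries.
  atom 17 (O): bond orders sum to 2 → 0 H
  atom 18 (O): bond orders sum to 1 → 1 H
Lipinski HBD = 1.
Acceptors: N atoms = 0, O atoms = 2 → HBA = 2.

1, 2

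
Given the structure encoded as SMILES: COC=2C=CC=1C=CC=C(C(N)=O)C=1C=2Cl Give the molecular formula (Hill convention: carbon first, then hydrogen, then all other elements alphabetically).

Walk through each heavy atom and fill implicit hydrogens from standard valence (C 4, N 3, O 2, S 2, halogen 1):
  atom 1: C, bond orders sum to 1 (valence 4) → 3 H
  atom 2: O, bond orders sum to 2 (valence 2) → 0 H
  atom 3: C, bond orders sum to 4 (valence 4) → 0 H
  atom 4: C, bond orders sum to 3 (valence 4) → 1 H
  atom 5: C, bond orders sum to 3 (valence 4) → 1 H
  atom 6: C, bond orders sum to 4 (valence 4) → 0 H
  atom 7: C, bond orders sum to 3 (valence 4) → 1 H
  atom 8: C, bond orders sum to 3 (valence 4) → 1 H
  atom 9: C, bond orders sum to 3 (valence 4) → 1 H
  atom 10: C, bond orders sum to 4 (valence 4) → 0 H
  atom 11: C, bond orders sum to 4 (valence 4) → 0 H
  atom 12: N, bond orders sum to 1 (valence 3) → 2 H
  atom 13: O, bond orders sum to 2 (valence 2) → 0 H
  atom 14: C, bond orders sum to 4 (valence 4) → 0 H
  atom 15: C, bond orders sum to 4 (valence 4) → 0 H
  atom 16: Cl (halogen, monovalent) → 0 H
Totals → C:12, H:10, Cl:1, N:1, O:2.
In Hill order: C12H10ClNO2.

C12H10ClNO2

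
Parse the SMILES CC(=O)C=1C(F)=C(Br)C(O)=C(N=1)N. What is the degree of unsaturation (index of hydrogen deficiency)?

Molecular formula: C7H6BrFN2O2.
DoU = (2C + 2 + N − H − X) / 2, where X is the halogen count and O/S are ignored.
    = (2·7 + 2 + 2 − 6 − 2) / 2 = 10 / 2 = 5.

5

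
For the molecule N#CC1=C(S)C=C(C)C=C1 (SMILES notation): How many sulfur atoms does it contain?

1

Scan the SMILES for S atoms (remember two-letter symbols like Cl and Br are single atoms).
Sulfur count: 1.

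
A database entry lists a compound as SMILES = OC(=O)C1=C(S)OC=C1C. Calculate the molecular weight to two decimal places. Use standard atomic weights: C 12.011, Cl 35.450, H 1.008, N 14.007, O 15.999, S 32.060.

First, the molecular formula is C6H6O3S (counting implicit H from valence).
  C: 6 × 12.011 = 72.066
  H: 6 × 1.008 = 6.048
  O: 3 × 15.999 = 47.997
  S: 1 × 32.060 = 32.060
Sum: 6×12.011 + 6×1.008 + 3×15.999 + 1×32.060 = 158.171 → 158.17 g/mol.

158.17 g/mol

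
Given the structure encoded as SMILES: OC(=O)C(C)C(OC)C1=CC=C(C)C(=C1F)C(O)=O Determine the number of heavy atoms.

Every atom symbol written in the SMILES (organic subset) is one heavy atom; implicit H are not written.
Heavy atoms by element → C:13, F:1, O:5.
Total: 19.

19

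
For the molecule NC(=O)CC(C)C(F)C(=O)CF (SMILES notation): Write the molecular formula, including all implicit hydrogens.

C7H11F2NO2

Walk through each heavy atom and fill implicit hydrogens from standard valence (C 4, N 3, O 2, S 2, halogen 1):
  atom 1: N, bond orders sum to 1 (valence 3) → 2 H
  atom 2: C, bond orders sum to 4 (valence 4) → 0 H
  atom 3: O, bond orders sum to 2 (valence 2) → 0 H
  atom 4: C, bond orders sum to 2 (valence 4) → 2 H
  atom 5: C, bond orders sum to 3 (valence 4) → 1 H
  atom 6: C, bond orders sum to 1 (valence 4) → 3 H
  atom 7: C, bond orders sum to 3 (valence 4) → 1 H
  atom 8: F (halogen, monovalent) → 0 H
  atom 9: C, bond orders sum to 4 (valence 4) → 0 H
  atom 10: O, bond orders sum to 2 (valence 2) → 0 H
  atom 11: C, bond orders sum to 2 (valence 4) → 2 H
  atom 12: F (halogen, monovalent) → 0 H
Totals → C:7, H:11, F:2, N:1, O:2.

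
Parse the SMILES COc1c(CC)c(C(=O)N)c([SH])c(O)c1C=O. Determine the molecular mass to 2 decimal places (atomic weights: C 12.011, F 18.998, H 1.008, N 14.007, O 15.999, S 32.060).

255.29 g/mol

First, the molecular formula is C11H13NO4S (counting implicit H from valence).
  C: 11 × 12.011 = 132.121
  H: 13 × 1.008 = 13.104
  N: 1 × 14.007 = 14.007
  O: 4 × 15.999 = 63.996
  S: 1 × 32.060 = 32.060
Sum: 11×12.011 + 13×1.008 + 1×14.007 + 4×15.999 + 1×32.060 = 255.288 → 255.29 g/mol.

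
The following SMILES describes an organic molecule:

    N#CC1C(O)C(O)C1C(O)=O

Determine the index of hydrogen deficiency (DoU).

4

Molecular formula: C6H7NO4.
DoU = (2C + 2 + N − H − X) / 2, where X is the halogen count and O/S are ignored.
    = (2·6 + 2 + 1 − 7 − 0) / 2 = 8 / 2 = 4.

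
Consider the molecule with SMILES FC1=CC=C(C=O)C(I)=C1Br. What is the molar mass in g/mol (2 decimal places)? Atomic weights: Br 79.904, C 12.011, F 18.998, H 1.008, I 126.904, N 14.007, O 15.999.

First, the molecular formula is C7H3BrFIO (counting implicit H from valence).
  Br: 1 × 79.904 = 79.904
  C: 7 × 12.011 = 84.077
  F: 1 × 18.998 = 18.998
  H: 3 × 1.008 = 3.024
  I: 1 × 126.904 = 126.904
  O: 1 × 15.999 = 15.999
Sum: 1×79.904 + 7×12.011 + 1×18.998 + 3×1.008 + 1×126.904 + 1×15.999 = 328.906 → 328.91 g/mol.

328.91 g/mol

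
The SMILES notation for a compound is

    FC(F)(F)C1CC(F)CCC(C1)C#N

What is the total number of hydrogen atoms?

11

Walk through each heavy atom and fill implicit hydrogens from standard valence (C 4, N 3, O 2, S 2, halogen 1):
  atom 1: F (halogen, monovalent) → 0 H
  atom 2: C, bond orders sum to 4 (valence 4) → 0 H
  atom 3: F (halogen, monovalent) → 0 H
  atom 4: F (halogen, monovalent) → 0 H
  atom 5: C, bond orders sum to 3 (valence 4) → 1 H
  atom 6: C, bond orders sum to 2 (valence 4) → 2 H
  atom 7: C, bond orders sum to 3 (valence 4) → 1 H
  atom 8: F (halogen, monovalent) → 0 H
  atom 9: C, bond orders sum to 2 (valence 4) → 2 H
  atom 10: C, bond orders sum to 2 (valence 4) → 2 H
  atom 11: C, bond orders sum to 3 (valence 4) → 1 H
  atom 12: C, bond orders sum to 2 (valence 4) → 2 H
  atom 13: C, bond orders sum to 4 (valence 4) → 0 H
  atom 14: N, bond orders sum to 3 (valence 3) → 0 H
Total hydrogens: 11.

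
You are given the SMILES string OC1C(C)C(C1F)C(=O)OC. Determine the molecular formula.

C7H11FO3

Walk through each heavy atom and fill implicit hydrogens from standard valence (C 4, N 3, O 2, S 2, halogen 1):
  atom 1: O, bond orders sum to 1 (valence 2) → 1 H
  atom 2: C, bond orders sum to 3 (valence 4) → 1 H
  atom 3: C, bond orders sum to 3 (valence 4) → 1 H
  atom 4: C, bond orders sum to 1 (valence 4) → 3 H
  atom 5: C, bond orders sum to 3 (valence 4) → 1 H
  atom 6: C, bond orders sum to 3 (valence 4) → 1 H
  atom 7: F (halogen, monovalent) → 0 H
  atom 8: C, bond orders sum to 4 (valence 4) → 0 H
  atom 9: O, bond orders sum to 2 (valence 2) → 0 H
  atom 10: O, bond orders sum to 2 (valence 2) → 0 H
  atom 11: C, bond orders sum to 1 (valence 4) → 3 H
Totals → C:7, H:11, F:1, O:3.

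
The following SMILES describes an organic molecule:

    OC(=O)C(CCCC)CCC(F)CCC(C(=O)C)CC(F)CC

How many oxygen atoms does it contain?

3

Scan the SMILES for O atoms (remember two-letter symbols like Cl and Br are single atoms).
Oxygen count: 3.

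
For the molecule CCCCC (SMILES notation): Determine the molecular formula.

C5H12

Walk through each heavy atom and fill implicit hydrogens from standard valence (C 4, N 3, O 2, S 2, halogen 1):
  atom 1: C, bond orders sum to 1 (valence 4) → 3 H
  atom 2: C, bond orders sum to 2 (valence 4) → 2 H
  atom 3: C, bond orders sum to 2 (valence 4) → 2 H
  atom 4: C, bond orders sum to 2 (valence 4) → 2 H
  atom 5: C, bond orders sum to 1 (valence 4) → 3 H
Totals → C:5, H:12.
In Hill order: C5H12.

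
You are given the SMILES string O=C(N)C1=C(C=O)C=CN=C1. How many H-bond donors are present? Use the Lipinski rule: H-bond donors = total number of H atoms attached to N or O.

Donors: find every N or O and count the H atoms it carries.
  atom 1 (O): bond orders sum to 2 → 0 H
  atom 3 (N): bond orders sum to 1 → 2 H
  atom 7 (O): bond orders sum to 2 → 0 H
  atom 10 (N): bond orders sum to 3 → 0 H
Lipinski HBD = 2.

2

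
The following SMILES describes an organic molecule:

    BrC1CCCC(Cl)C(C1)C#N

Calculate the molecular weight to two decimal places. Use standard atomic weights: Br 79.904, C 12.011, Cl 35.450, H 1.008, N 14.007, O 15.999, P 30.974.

First, the molecular formula is C8H11BrClN (counting implicit H from valence).
  Br: 1 × 79.904 = 79.904
  C: 8 × 12.011 = 96.088
  Cl: 1 × 35.450 = 35.450
  H: 11 × 1.008 = 11.088
  N: 1 × 14.007 = 14.007
Sum: 1×79.904 + 8×12.011 + 1×35.450 + 11×1.008 + 1×14.007 = 236.537 → 236.54 g/mol.

236.54 g/mol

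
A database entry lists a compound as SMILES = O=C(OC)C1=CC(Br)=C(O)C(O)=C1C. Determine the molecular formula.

C9H9BrO4

Walk through each heavy atom and fill implicit hydrogens from standard valence (C 4, N 3, O 2, S 2, halogen 1):
  atom 1: O, bond orders sum to 2 (valence 2) → 0 H
  atom 2: C, bond orders sum to 4 (valence 4) → 0 H
  atom 3: O, bond orders sum to 2 (valence 2) → 0 H
  atom 4: C, bond orders sum to 1 (valence 4) → 3 H
  atom 5: C, bond orders sum to 4 (valence 4) → 0 H
  atom 6: C, bond orders sum to 3 (valence 4) → 1 H
  atom 7: C, bond orders sum to 4 (valence 4) → 0 H
  atom 8: Br (halogen, monovalent) → 0 H
  atom 9: C, bond orders sum to 4 (valence 4) → 0 H
  atom 10: O, bond orders sum to 1 (valence 2) → 1 H
  atom 11: C, bond orders sum to 4 (valence 4) → 0 H
  atom 12: O, bond orders sum to 1 (valence 2) → 1 H
  atom 13: C, bond orders sum to 4 (valence 4) → 0 H
  atom 14: C, bond orders sum to 1 (valence 4) → 3 H
Totals → C:9, H:9, Br:1, O:4.
In Hill order: C9H9BrO4.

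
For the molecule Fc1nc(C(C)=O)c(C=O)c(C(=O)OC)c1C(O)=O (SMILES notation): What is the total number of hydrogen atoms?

Walk through each heavy atom and fill implicit hydrogens from standard valence (C 4, N 3, O 2, S 2, halogen 1); for lowercase aromatic atoms, an aromatic c carries 1 H when it has two neighbours and 0 H with three, and aromatic n carries 0 H:
  atom 1: F (halogen, monovalent) → 0 H
  atom 2: aromatic c, 3 neighbours → 0 H
  atom 3: aromatic n, 2 neighbours → 0 H
  atom 4: aromatic c, 3 neighbours → 0 H
  atom 5: C, bond orders sum to 4 (valence 4) → 0 H
  atom 6: C, bond orders sum to 1 (valence 4) → 3 H
  atom 7: O, bond orders sum to 2 (valence 2) → 0 H
  atom 8: aromatic c, 3 neighbours → 0 H
  atom 9: C, bond orders sum to 3 (valence 4) → 1 H
  atom 10: O, bond orders sum to 2 (valence 2) → 0 H
  atom 11: aromatic c, 3 neighbours → 0 H
  atom 12: C, bond orders sum to 4 (valence 4) → 0 H
  atom 13: O, bond orders sum to 2 (valence 2) → 0 H
  atom 14: O, bond orders sum to 2 (valence 2) → 0 H
  atom 15: C, bond orders sum to 1 (valence 4) → 3 H
  atom 16: aromatic c, 3 neighbours → 0 H
  atom 17: C, bond orders sum to 4 (valence 4) → 0 H
  atom 18: O, bond orders sum to 1 (valence 2) → 1 H
  atom 19: O, bond orders sum to 2 (valence 2) → 0 H
Total hydrogens: 8.

8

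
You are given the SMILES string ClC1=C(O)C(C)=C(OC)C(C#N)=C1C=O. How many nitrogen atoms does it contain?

Scan the SMILES for N atoms (remember two-letter symbols like Cl and Br are single atoms).
Nitrogen count: 1.

1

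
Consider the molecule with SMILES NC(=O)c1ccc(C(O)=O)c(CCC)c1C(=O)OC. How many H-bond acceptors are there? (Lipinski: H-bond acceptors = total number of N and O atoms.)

N atoms: 1; O atoms: 5.
Lipinski HBA = 1 + 5 = 6.

6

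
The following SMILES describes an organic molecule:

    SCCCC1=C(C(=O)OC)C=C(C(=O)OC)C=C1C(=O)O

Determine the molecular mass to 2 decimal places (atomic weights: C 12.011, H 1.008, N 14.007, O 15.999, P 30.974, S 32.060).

First, the molecular formula is C14H16O6S (counting implicit H from valence).
  C: 14 × 12.011 = 168.154
  H: 16 × 1.008 = 16.128
  O: 6 × 15.999 = 95.994
  S: 1 × 32.060 = 32.060
Sum: 14×12.011 + 16×1.008 + 6×15.999 + 1×32.060 = 312.336 → 312.34 g/mol.

312.34 g/mol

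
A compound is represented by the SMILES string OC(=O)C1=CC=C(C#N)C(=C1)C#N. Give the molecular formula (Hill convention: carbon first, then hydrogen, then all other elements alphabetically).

C9H4N2O2

Walk through each heavy atom and fill implicit hydrogens from standard valence (C 4, N 3, O 2, S 2, halogen 1):
  atom 1: O, bond orders sum to 1 (valence 2) → 1 H
  atom 2: C, bond orders sum to 4 (valence 4) → 0 H
  atom 3: O, bond orders sum to 2 (valence 2) → 0 H
  atom 4: C, bond orders sum to 4 (valence 4) → 0 H
  atom 5: C, bond orders sum to 3 (valence 4) → 1 H
  atom 6: C, bond orders sum to 3 (valence 4) → 1 H
  atom 7: C, bond orders sum to 4 (valence 4) → 0 H
  atom 8: C, bond orders sum to 4 (valence 4) → 0 H
  atom 9: N, bond orders sum to 3 (valence 3) → 0 H
  atom 10: C, bond orders sum to 4 (valence 4) → 0 H
  atom 11: C, bond orders sum to 3 (valence 4) → 1 H
  atom 12: C, bond orders sum to 4 (valence 4) → 0 H
  atom 13: N, bond orders sum to 3 (valence 3) → 0 H
Totals → C:9, H:4, N:2, O:2.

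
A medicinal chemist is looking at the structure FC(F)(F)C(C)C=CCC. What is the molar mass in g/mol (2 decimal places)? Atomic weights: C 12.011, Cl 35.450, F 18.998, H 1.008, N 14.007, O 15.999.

First, the molecular formula is C7H11F3 (counting implicit H from valence).
  C: 7 × 12.011 = 84.077
  F: 3 × 18.998 = 56.994
  H: 11 × 1.008 = 11.088
Sum: 7×12.011 + 3×18.998 + 11×1.008 = 152.159 → 152.16 g/mol.

152.16 g/mol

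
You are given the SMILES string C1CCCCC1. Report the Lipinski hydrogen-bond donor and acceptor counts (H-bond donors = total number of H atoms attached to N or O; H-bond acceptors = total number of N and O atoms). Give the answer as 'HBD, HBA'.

Donors: find every N or O and count the H atoms it carries.
  (no N or O atoms present)
Lipinski HBD = 0.
Acceptors: N atoms = 0, O atoms = 0 → HBA = 0.

0, 0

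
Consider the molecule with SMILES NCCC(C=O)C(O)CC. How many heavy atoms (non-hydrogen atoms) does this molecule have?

Every atom symbol written in the SMILES (organic subset) is one heavy atom; implicit H are not written.
Heavy atoms by element → C:7, N:1, O:2.
Total: 10.

10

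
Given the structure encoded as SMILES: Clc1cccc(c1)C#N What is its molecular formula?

C7H4ClN

Walk through each heavy atom and fill implicit hydrogens from standard valence (C 4, N 3, O 2, S 2, halogen 1); for lowercase aromatic atoms, an aromatic c carries 1 H when it has two neighbours and 0 H with three, and aromatic n carries 0 H:
  atom 1: Cl (halogen, monovalent) → 0 H
  atom 2: aromatic c, 3 neighbours → 0 H
  atom 3: aromatic c, 2 neighbours → 1 H
  atom 4: aromatic c, 2 neighbours → 1 H
  atom 5: aromatic c, 2 neighbours → 1 H
  atom 6: aromatic c, 3 neighbours → 0 H
  atom 7: aromatic c, 2 neighbours → 1 H
  atom 8: C, bond orders sum to 4 (valence 4) → 0 H
  atom 9: N, bond orders sum to 3 (valence 3) → 0 H
Totals → C:7, H:4, Cl:1, N:1.
In Hill order: C7H4ClN.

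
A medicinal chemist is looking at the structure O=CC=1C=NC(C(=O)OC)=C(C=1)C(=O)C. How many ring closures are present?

In SMILES, each pair of matching ring-closure digits denotes one ring-closing bond; the number of such bonds equals the number of independent rings.
Ring-closure bonds here: 1.

1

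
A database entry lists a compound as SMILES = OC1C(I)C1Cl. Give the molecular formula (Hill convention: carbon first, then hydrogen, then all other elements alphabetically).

Walk through each heavy atom and fill implicit hydrogens from standard valence (C 4, N 3, O 2, S 2, halogen 1):
  atom 1: O, bond orders sum to 1 (valence 2) → 1 H
  atom 2: C, bond orders sum to 3 (valence 4) → 1 H
  atom 3: C, bond orders sum to 3 (valence 4) → 1 H
  atom 4: I (halogen, monovalent) → 0 H
  atom 5: C, bond orders sum to 3 (valence 4) → 1 H
  atom 6: Cl (halogen, monovalent) → 0 H
Totals → C:3, H:4, Cl:1, I:1, O:1.
In Hill order: C3H4ClIO.

C3H4ClIO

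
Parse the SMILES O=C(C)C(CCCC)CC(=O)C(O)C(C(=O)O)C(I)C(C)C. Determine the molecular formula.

Walk through each heavy atom and fill implicit hydrogens from standard valence (C 4, N 3, O 2, S 2, halogen 1):
  atom 1: O, bond orders sum to 2 (valence 2) → 0 H
  atom 2: C, bond orders sum to 4 (valence 4) → 0 H
  atom 3: C, bond orders sum to 1 (valence 4) → 3 H
  atom 4: C, bond orders sum to 3 (valence 4) → 1 H
  atom 5: C, bond orders sum to 2 (valence 4) → 2 H
  atom 6: C, bond orders sum to 2 (valence 4) → 2 H
  atom 7: C, bond orders sum to 2 (valence 4) → 2 H
  atom 8: C, bond orders sum to 1 (valence 4) → 3 H
  atom 9: C, bond orders sum to 2 (valence 4) → 2 H
  atom 10: C, bond orders sum to 4 (valence 4) → 0 H
  atom 11: O, bond orders sum to 2 (valence 2) → 0 H
  atom 12: C, bond orders sum to 3 (valence 4) → 1 H
  atom 13: O, bond orders sum to 1 (valence 2) → 1 H
  atom 14: C, bond orders sum to 3 (valence 4) → 1 H
  atom 15: C, bond orders sum to 4 (valence 4) → 0 H
  atom 16: O, bond orders sum to 2 (valence 2) → 0 H
  atom 17: O, bond orders sum to 1 (valence 2) → 1 H
  atom 18: C, bond orders sum to 3 (valence 4) → 1 H
  atom 19: I (halogen, monovalent) → 0 H
  atom 20: C, bond orders sum to 3 (valence 4) → 1 H
  atom 21: C, bond orders sum to 1 (valence 4) → 3 H
  atom 22: C, bond orders sum to 1 (valence 4) → 3 H
Totals → C:16, H:27, I:1, O:5.
In Hill order: C16H27IO5.

C16H27IO5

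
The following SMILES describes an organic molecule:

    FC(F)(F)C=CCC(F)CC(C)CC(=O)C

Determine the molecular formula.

C11H16F4O

Walk through each heavy atom and fill implicit hydrogens from standard valence (C 4, N 3, O 2, S 2, halogen 1):
  atom 1: F (halogen, monovalent) → 0 H
  atom 2: C, bond orders sum to 4 (valence 4) → 0 H
  atom 3: F (halogen, monovalent) → 0 H
  atom 4: F (halogen, monovalent) → 0 H
  atom 5: C, bond orders sum to 3 (valence 4) → 1 H
  atom 6: C, bond orders sum to 3 (valence 4) → 1 H
  atom 7: C, bond orders sum to 2 (valence 4) → 2 H
  atom 8: C, bond orders sum to 3 (valence 4) → 1 H
  atom 9: F (halogen, monovalent) → 0 H
  atom 10: C, bond orders sum to 2 (valence 4) → 2 H
  atom 11: C, bond orders sum to 3 (valence 4) → 1 H
  atom 12: C, bond orders sum to 1 (valence 4) → 3 H
  atom 13: C, bond orders sum to 2 (valence 4) → 2 H
  atom 14: C, bond orders sum to 4 (valence 4) → 0 H
  atom 15: O, bond orders sum to 2 (valence 2) → 0 H
  atom 16: C, bond orders sum to 1 (valence 4) → 3 H
Totals → C:11, H:16, F:4, O:1.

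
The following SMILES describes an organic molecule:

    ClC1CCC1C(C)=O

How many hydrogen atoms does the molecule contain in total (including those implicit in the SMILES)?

Walk through each heavy atom and fill implicit hydrogens from standard valence (C 4, N 3, O 2, S 2, halogen 1):
  atom 1: Cl (halogen, monovalent) → 0 H
  atom 2: C, bond orders sum to 3 (valence 4) → 1 H
  atom 3: C, bond orders sum to 2 (valence 4) → 2 H
  atom 4: C, bond orders sum to 2 (valence 4) → 2 H
  atom 5: C, bond orders sum to 3 (valence 4) → 1 H
  atom 6: C, bond orders sum to 4 (valence 4) → 0 H
  atom 7: C, bond orders sum to 1 (valence 4) → 3 H
  atom 8: O, bond orders sum to 2 (valence 2) → 0 H
Total hydrogens: 9.

9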